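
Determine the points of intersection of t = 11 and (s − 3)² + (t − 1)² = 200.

Substitute t = 11:
s² − 6s − 91 = 0
s = 13 or s = −7, giving (13, 11) and (−7, 11).

(−7, 11) and (13, 11)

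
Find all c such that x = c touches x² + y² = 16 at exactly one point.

For a tangent, require d(centre, line) = r = 4.
|1·0 + 0·0 − c| / √1 = 4
|c| = 4, so c = 4 or c = −4.

c = −4 or c = 4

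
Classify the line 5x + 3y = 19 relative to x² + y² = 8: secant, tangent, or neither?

Substituting the line into the circle gives 34x² − 190x + 289 = 0.
Discriminant = (−190)² − 4·34·(289) = −3204 < 0.
No real roots: the line does not meet the circle.

neither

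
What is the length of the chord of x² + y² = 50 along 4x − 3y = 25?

Centre (0, 0), r² = 50. Perpendicular distance d from centre to line = |−25| / √25 = 25/√25.
Half the chord is √(r² − d²) = √(25), so the full chord is 10.

10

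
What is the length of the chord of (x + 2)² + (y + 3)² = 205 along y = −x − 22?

From the line, y = −x − 22. Substituting:
2x² + 42x + 160 = 0  ⟹  x² + 21x + 80 = 0
x = −5 or x = −16, giving (−5, −17) and (−16, −6).
|(−5, −17) − (−16, −6)| = √((11)² + (−11)²) = 11√2.

11√2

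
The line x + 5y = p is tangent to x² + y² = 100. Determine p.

p = ±10√26

For a tangent, require d(centre, line) = r = 10.
|1·0 + 5·0 − p| / √26 = 10
|p| = 10√26.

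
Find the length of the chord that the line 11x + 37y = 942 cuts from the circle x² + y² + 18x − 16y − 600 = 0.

√1490

Centre (−9, 8), r² = 745. Perpendicular distance d from centre to line = |−745| / √1490 = 745/√1490.
Half the chord is √(r² − d²) = √(745/2), so the full chord is √1490.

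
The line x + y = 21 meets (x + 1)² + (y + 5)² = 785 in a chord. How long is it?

29√2

The distance from (−1, −5) to the line is 27/√2, and r² = 785.
Chord = 2√(r² − d²) = 2·√(841/2) = 29√2.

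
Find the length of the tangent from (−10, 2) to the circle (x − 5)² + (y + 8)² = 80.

7√5

Centre (5, −8), r² = 80. |PO|² = (−15)² + (10)² = 325.
By the tangent–radius right angle, tangent length = √(|PO|² − r²) = √245 = 7√5.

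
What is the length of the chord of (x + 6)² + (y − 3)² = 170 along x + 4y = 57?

2√17

Centre (−6, 3), r² = 170. Perpendicular distance d from centre to line = |−51| / √17 = 51/√17.
Half the chord is √(r² − d²) = √(17), so the full chord is 2√17.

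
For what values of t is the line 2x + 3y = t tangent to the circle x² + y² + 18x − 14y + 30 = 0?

Tangency holds when the distance from the centre (−9, 7) to the line equals the radius 10:
|2·(−9) + 3·7 − t| / √13 = 10
|t − (3)| = 10√13.

t = 3 ± 10√13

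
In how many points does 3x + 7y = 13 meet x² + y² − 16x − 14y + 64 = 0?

0

d² = (3·8 + 7·7 − (13))²/58 = 1800/29; r² = 49.
Since d² > r², the line lies outside the circle.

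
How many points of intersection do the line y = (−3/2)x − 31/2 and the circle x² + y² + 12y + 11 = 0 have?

Substituting the line into the circle gives 13x² + 114x + 261 = 0.
Δ = 12996 − 13572 = −576.
No real roots: the line does not meet the circle.

0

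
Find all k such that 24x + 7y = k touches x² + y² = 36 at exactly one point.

The line touches the circle iff its distance from (0, 0) is 6:
|24·0 + 7·0 − k| / √625 = 6
|k| = 6·25, so k = 150 or k = −150.

k = −150 or k = 150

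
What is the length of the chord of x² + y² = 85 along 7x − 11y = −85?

√170

Express y = (85 + 7x)/11 and substitute into the circle:
170x² + 1190x − 3060 = 0  ⟹  x² + 7x − 18 = 0
x = 2 or x = −9, giving (2, 9) and (−9, 2).
|(2, 9) − (−9, 2)| = √((11)² + (7)²) = √170.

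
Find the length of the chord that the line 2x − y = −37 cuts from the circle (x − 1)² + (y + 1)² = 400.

The distance from (1, −1) to the line is 40/√5, and r² = 400.
Chord = 2√(r² − d²) = 2·√(80) = 8√5.

8√5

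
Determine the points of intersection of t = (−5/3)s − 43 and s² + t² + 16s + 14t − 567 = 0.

From the line, t = (−129 − 5s)/3. Substituting:
34s² + 1224s + 6120 = 0  ⟹  s² + 36s + 180 = 0
s = −6 or s = −30, giving (−6, −33) and (−30, 7).

(−30, 7) and (−6, −33)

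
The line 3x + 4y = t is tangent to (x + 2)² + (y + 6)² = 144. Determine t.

t = −90 or t = 30

For a tangent, require d(centre, line) = r = 12.
|3·(−2) + 4·(−6) − t| / √25 = 12
|t − (−30)| = 12·5, so t = 30 or t = −90.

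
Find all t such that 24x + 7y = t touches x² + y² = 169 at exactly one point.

t = −325 or t = 325

For a tangent, require d(centre, line) = r = 13.
|24·0 + 7·0 − t| / √625 = 13
|t| = 13·25, so t = 325 or t = −325.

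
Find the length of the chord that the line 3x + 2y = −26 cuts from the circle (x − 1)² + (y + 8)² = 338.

Express y = (−26 − 3x)/2 and substitute into the circle:
13x² + 52x − 1248 = 0  ⟹  x² + 4x − 96 = 0
x = 8 or x = −12, giving (8, −25) and (−12, 5).
|(8, −25) − (−12, 5)| = √((20)² + (−30)²) = 10√13.

10√13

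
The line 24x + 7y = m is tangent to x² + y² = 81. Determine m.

m = −225 or m = 225

The line touches the circle iff its distance from (0, 0) is 9:
|24·0 + 7·0 − m| / √625 = 9
|m| = 9·25, so m = 225 or m = −225.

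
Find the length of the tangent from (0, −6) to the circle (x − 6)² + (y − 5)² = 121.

6

The centre is (6, 5) and r = 11. The square of the distance from P to the centre is 36 + 121 = 157.
By the tangent–radius right angle, tangent length = √(|PO|² − r²) = √36 = 6.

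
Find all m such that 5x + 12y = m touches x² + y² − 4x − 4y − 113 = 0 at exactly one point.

m = −109 or m = 177

Tangency holds when the distance from the centre (2, 2) to the line equals the radius 11:
|5·2 + 12·2 − m| / √169 = 11
|m − (34)| = 11·13, so m = 177 or m = −109.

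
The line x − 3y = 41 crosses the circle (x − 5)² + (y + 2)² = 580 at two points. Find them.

(−13, −18) and (29, −4)

Substitute y = (−41 + x)/3:
10x² − 160x − 3770 = 0  ⟹  x² − 16x − 377 = 0
x = 29 or x = −13, giving (29, −4) and (−13, −18).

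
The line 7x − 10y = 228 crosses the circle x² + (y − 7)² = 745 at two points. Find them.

(4, −20) and (24, −6)

Substitute y = (−228 + 7x)/10:
149x² − 4172x + 14304 = 0  ⟹  x² − 28x + 96 = 0
x = 24 or x = 4, giving (24, −6) and (4, −20).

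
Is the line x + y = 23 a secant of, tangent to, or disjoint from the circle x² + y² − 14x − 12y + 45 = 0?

Substituting the line into the circle gives 2x² − 48x + 298 = 0.
Discriminant = (−48)² − 4·2·(298) = −80 < 0.
No real roots: the line does not meet the circle.

disjoint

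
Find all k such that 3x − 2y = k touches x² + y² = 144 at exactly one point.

For a tangent, require d(centre, line) = r = 12.
|3·0 − 2·0 − k| / √13 = 12
|k| = 12√13.

k = ±12√13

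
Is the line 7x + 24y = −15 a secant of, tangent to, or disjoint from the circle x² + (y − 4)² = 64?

secant

d² = (7·0 + 24·4 − (−15))²/625 = 12321/625; r² = 64.
Since d² < r², the line cuts the circle twice.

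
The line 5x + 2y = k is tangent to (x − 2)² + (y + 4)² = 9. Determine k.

For a tangent, require d(centre, line) = r = 3.
|5·2 + 2·(−4) − k| / √29 = 3
|k − (2)| = 3√29.

k = 2 ± 3√29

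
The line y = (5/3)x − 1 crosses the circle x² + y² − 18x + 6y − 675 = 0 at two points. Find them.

From the line, y = (−3 + 5x)/3. Substituting:
34x² − 102x − 6120 = 0  ⟹  x² − 3x − 180 = 0
x = 15 or x = −12, giving (15, 24) and (−12, −21).

(−12, −21) and (15, 24)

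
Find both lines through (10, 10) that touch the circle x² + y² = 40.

A line y − (10) = m(x − (10)) is tangent when its distance from (0, 0) is 2√10:
(−10m − (−10))² = 40(m² + 1)
3m² − 10m + 3 = 0, so m = 1/3 or m = 3.
Through (10, 10) these give x − 3y = −20 and 3x − y = 20.

x − 3y = −20 and 3x − y = 20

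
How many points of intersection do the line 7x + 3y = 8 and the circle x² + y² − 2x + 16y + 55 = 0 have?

0

Substituting the line into the circle gives 58x² − 466x + 943 = 0.
Δ = 217156 − 218776 = −1620.
No real roots: the line does not meet the circle.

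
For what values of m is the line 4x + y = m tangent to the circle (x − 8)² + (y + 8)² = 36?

The line touches the circle iff its distance from (8, −8) is 6:
|4·8 + 1·(−8) − m| / √17 = 6
|m − (24)| = 6√17.

m = 24 ± 6√17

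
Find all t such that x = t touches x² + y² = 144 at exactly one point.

Tangency holds when the distance from the centre (0, 0) to the line equals the radius 12:
|1·0 + 0·0 − t| / √1 = 12
|t| = 12, so t = 12 or t = −12.

t = −12 or t = 12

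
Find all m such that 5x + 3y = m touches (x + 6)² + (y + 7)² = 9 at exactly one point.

m = −51 ± 3√34

Tangency holds when the distance from the centre (−6, −7) to the line equals the radius 3:
|5·(−6) + 3·(−7) − m| / √34 = 3
|m − (−51)| = 3√34.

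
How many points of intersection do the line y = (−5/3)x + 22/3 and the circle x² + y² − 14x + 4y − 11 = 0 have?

Centre (7, −2), r² = 64. Distance² from centre to line = (7)²/34 = 49/34.
Since d² < r², the line cuts the circle twice.

2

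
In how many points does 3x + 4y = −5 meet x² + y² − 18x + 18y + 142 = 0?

Substituting the line into the circle gives 25x² − 474x + 1937 = 0.
Discriminant = (−474)² − 4·25·(1937) = 30976 > 0.
Two real roots: the line is a secant.

2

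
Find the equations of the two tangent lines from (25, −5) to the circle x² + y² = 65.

4x + 7y = 65 and x − 8y = 65

Let a tangent through (25, −5) have slope m. Its distance from (0, 0) must equal √65:
[m·(−25) − (5)]² = 65(m² + 1)
56m² + 25m − 4 = 0, so m = −4/7 or m = 1/8.
With m = −4/7: 4x + 7y = 65. With m = 1/8: x − 8y = 65.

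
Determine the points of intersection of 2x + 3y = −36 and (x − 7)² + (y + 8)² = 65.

(0, −12) and (6, −16)

Substitute y = (−36 − 2x)/3:
13x² − 78x = 0  ⟹  x² − 6x = 0
x = 6 or x = 0, giving (6, −16) and (0, −12).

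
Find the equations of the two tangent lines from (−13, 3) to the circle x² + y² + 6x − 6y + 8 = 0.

x − 3y = −22 and x + 3y = −4

Let a tangent through (−13, 3) have slope m. Its distance from (−3, 3) must equal √10:
[m·(10) − (0)]² = 10(m² + 1)
9m² − 1 = 0, so m = 1/3 or m = −1/3.
With m = 1/3: x − 3y = −22. With m = −1/3: x + 3y = −4.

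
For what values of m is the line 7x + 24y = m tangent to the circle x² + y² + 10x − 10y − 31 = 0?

m = −140 or m = 310

Tangency holds when the distance from the centre (−5, 5) to the line equals the radius 9:
|7·(−5) + 24·5 − m| / √625 = 9
|m − (85)| = 9·25, so m = 310 or m = −140.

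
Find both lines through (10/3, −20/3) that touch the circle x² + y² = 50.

A line y − (−20/3) = m(x − (10/3)) is tangent when its distance from (0, 0) is 5√2:
(−10/3m − (20/3))² = 50(m² + 1)
7m² − 8m + 1 = 0, so m = 1/7 or m = 1.
Through (10/3, −20/3) these give x − 7y = 50 and x − y = 10.

x − 7y = 50 and x − y = 10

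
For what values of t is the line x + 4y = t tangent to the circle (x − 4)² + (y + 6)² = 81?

t = −20 ± 9√17

For a tangent, require d(centre, line) = r = 9.
|1·4 + 4·(−6) − t| / √17 = 9
|t − (−20)| = 9√17.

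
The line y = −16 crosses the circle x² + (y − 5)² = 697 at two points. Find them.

(−16, −16) and (16, −16)

Express y = −16 and substitute into the circle:
x² − 256 = 0
x = 16 or x = −16, giving (16, −16) and (−16, −16).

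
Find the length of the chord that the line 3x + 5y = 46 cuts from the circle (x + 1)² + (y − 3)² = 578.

8√34

Centre (−1, 3), r² = 578. Perpendicular distance d from centre to line = |−34| / √34 = 34/√34.
Chord = 2√(r² − d²) = 2·√(544) = 8√34.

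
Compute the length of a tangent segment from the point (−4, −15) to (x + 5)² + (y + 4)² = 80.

The centre is (−5, −4) and r = 4√5. The square of the distance from P to the centre is 1 + 121 = 122.
The tangent meets the radius at right angles, so tangent² = |PO|² − r² = 122 − 80 = 42.

√42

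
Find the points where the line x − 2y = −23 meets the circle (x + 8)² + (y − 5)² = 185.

(−21, 1) and (3, 13)

From the line, y = (23 + x)/2. Substituting:
5x² + 90x − 315 = 0  ⟹  x² + 18x − 63 = 0
x = 3 or x = −21, giving (3, 13) and (−21, 1).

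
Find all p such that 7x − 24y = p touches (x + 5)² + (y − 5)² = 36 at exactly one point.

For a tangent, require d(centre, line) = r = 6.
|7·(−5) − 24·5 − p| / √625 = 6
|p − (−155)| = 6·25, so p = −5 or p = −305.

p = −305 or p = −5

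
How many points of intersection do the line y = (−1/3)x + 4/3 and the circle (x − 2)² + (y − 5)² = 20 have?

2

Substituting the line into the circle gives 10x² − 14x − 23 = 0.
Δ = 196 − (−920) = 1116.
Two real roots: the line is a secant.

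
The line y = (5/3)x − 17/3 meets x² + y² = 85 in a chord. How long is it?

3√34

From the line, y = (−17 + 5x)/3. Substituting:
34x² − 170x − 476 = 0  ⟹  x² − 5x − 14 = 0
x = 7 or x = −2, giving (7, 6) and (−2, −9).
Chord length = distance between (7, 6) and (−2, −9) = √306 = 3√34.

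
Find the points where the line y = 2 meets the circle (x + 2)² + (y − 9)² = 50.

Express y = 2 and substitute into the circle:
x² + 4x + 3 = 0
x = −1 or x = −3, giving (−1, 2) and (−3, 2).

(−3, 2) and (−1, 2)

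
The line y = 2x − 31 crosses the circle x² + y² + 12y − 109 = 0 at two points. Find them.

(8, −15) and (12, −7)

Express y = 2x − 31 and substitute into the circle:
5x² − 100x + 480 = 0  ⟹  x² − 20x + 96 = 0
x = 12 or x = 8, giving (12, −7) and (8, −15).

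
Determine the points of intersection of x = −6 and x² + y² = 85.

(−6, −7) and (−6, 7)

The line gives x = −6. Substituting into the circle:
y² − 49 = 0
y = 7 or y = −7, giving (−6, 7) and (−6, −7).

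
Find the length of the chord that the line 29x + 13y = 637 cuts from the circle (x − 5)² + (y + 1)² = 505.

From the line, y = (637 − 29x)/13. Substituting:
1010x² − 39390x + 341380 = 0  ⟹  x² − 39x + 338 = 0
x = 26 or x = 13, giving (26, −9) and (13, 20).
|(26, −9) − (13, 20)| = √((13)² + (−29)²) = √1010.

√1010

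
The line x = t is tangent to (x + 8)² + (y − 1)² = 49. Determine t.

Tangency holds when the distance from the centre (−8, 1) to the line equals the radius 7:
|1·(−8) + 0·1 − t| / √1 = 7
|t − (−8)| = 7, so t = −1 or t = −15.

t = −15 or t = −1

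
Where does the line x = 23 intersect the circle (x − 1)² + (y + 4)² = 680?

The line gives x = 23. Substituting into the circle:
y² + 8y − 180 = 0
y = 10 or y = −18, giving (23, 10) and (23, −18).

(23, −18) and (23, 10)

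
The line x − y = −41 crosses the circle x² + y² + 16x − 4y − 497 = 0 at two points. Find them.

(−30, 11) and (−17, 24)

Express y = x + 41 and substitute into the circle:
2x² + 94x + 1020 = 0  ⟹  x² + 47x + 510 = 0
x = −17 or x = −30, giving (−17, 24) and (−30, 11).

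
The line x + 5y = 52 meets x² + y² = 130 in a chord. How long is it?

Substitute y = (52 − x)/5:
26x² − 104x − 546 = 0  ⟹  x² − 4x − 21 = 0
x = 7 or x = −3, giving (7, 9) and (−3, 11).
|(7, 9) − (−3, 11)| = √((10)² + (−2)²) = 2√26.

2√26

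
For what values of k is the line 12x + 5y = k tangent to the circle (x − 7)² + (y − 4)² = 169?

Tangency holds when the distance from the centre (7, 4) to the line equals the radius 13:
|12·7 + 5·4 − k| / √169 = 13
|k − (104)| = 13·13, so k = 273 or k = −65.

k = −65 or k = 273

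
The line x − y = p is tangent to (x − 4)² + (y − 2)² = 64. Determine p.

The line touches the circle iff its distance from (4, 2) is 8:
|1·4 − 1·2 − p| / √2 = 8
|p − (2)| = 8√2.

p = 2 ± 8√2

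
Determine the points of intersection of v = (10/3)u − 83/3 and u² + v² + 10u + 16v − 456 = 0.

Substitute v = (−83 + 10u)/3:
109u² − 1090u − 1199 = 0  ⟹  u² − 10u − 11 = 0
u = 11 or u = −1, giving (11, 9) and (−1, −31).

(−1, −31) and (11, 9)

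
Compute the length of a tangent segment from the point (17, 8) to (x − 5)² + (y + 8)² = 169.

Centre (5, −8), r² = 169. |PO|² = (12)² + (16)² = 400.
Power of the point: PT² = |PO|² − r² = 231, so PT = √231.

√231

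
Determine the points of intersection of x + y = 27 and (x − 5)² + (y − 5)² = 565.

(−1, 28) and (28, −1)

Substitute y = −x + 27:
2x² − 54x − 56 = 0  ⟹  x² − 27x − 28 = 0
x = 28 or x = −1, giving (28, −1) and (−1, 28).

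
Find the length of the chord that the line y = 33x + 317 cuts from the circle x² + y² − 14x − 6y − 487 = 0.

√1090

Substitute y = 33x + 317:
1090x² + 20710x + 98100 = 0  ⟹  x² + 19x + 90 = 0
x = −9 or x = −10, giving (−9, 20) and (−10, −13).
|(−9, 20) − (−10, −13)| = √((1)² + (33)²) = √1090.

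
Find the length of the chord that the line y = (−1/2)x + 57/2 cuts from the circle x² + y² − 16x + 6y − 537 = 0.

Substitute y = (57 − x)/2:
5x² − 190x + 1785 = 0  ⟹  x² − 38x + 357 = 0
x = 21 or x = 17, giving (21, 18) and (17, 20).
|(21, 18) − (17, 20)| = √((4)² + (−2)²) = 2√5.

2√5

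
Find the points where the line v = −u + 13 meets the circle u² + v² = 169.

From the line, v = −u + 13. Substituting:
2u² − 26u = 0  ⟹  u² − 13u = 0
u = 13 or u = 0, giving (13, 0) and (0, 13).

(0, 13) and (13, 0)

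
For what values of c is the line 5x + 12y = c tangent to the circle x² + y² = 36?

The line touches the circle iff its distance from (0, 0) is 6:
|5·0 + 12·0 − c| / √169 = 6
|c| = 6·13, so c = 78 or c = −78.

c = −78 or c = 78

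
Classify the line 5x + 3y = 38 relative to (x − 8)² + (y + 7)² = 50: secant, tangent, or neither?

Substituting the line into the circle gives 34x² − 734x + 3607 = 0.
Δ = 538756 − 490552 = 48204.
Two real roots: the line is a secant.

secant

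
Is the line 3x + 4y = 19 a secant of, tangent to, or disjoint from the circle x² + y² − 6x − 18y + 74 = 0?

disjoint

Substituting the line into the circle gives 25x² + 6x + 177 = 0.
Δ = 36 − 17700 = −17664.
No real roots: the line does not meet the circle.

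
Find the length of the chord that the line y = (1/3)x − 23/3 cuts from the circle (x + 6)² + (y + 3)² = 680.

16√10

The distance from (−6, −3) to the line is 20/√10, and r² = 680.
Half the chord is √(r² − d²) = √(640), so the full chord is 16√10.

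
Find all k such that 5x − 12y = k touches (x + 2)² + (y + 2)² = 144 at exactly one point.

For a tangent, require d(centre, line) = r = 12.
|5·(−2) − 12·(−2) − k| / √169 = 12
|k − (14)| = 12·13, so k = 170 or k = −142.

k = −142 or k = 170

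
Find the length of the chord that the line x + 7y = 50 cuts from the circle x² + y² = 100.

10√2

From the line, y = (50 − x)/7. Substituting:
50x² − 100x − 2400 = 0  ⟹  x² − 2x − 48 = 0
x = 8 or x = −6, giving (8, 6) and (−6, 8).
|(8, 6) − (−6, 8)| = √((14)² + (−2)²) = 10√2.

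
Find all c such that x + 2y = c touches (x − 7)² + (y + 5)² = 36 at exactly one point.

c = −3 ± 6√5

Tangency holds when the distance from the centre (7, −5) to the line equals the radius 6:
|1·7 + 2·(−5) − c| / √5 = 6
|c − (−3)| = 6√5.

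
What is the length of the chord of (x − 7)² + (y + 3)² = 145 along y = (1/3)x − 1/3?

7√10

From the line, y = (−1 + x)/3. Substituting:
10x² − 110x − 800 = 0  ⟹  x² − 11x − 80 = 0
x = 16 or x = −5, giving (16, 5) and (−5, −2).
Chord length = distance between (16, 5) and (−5, −2) = √490 = 7√10.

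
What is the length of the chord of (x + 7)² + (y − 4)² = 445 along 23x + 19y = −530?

√890

Substitute y = (−530 − 23x)/19:
890x² + 32930x + 224280 = 0  ⟹  x² + 37x + 252 = 0
x = −9 or x = −28, giving (−9, −17) and (−28, 6).
Chord length = distance between (−9, −17) and (−28, 6) = √890 = √890.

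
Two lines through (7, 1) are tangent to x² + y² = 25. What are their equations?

4x − 3y = 25 and 3x + 4y = 25

Let a tangent through (7, 1) have slope m. Its distance from (0, 0) must equal 5:
(−7m − (−1))² = 25(m² + 1)
12m² − 7m − 12 = 0, so m = 4/3 or m = −3/4.
Through (7, 1) these give 4x − 3y = 25 and 3x + 4y = 25.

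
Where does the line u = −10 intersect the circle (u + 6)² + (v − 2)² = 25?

(−10, −1) and (−10, 5)

The line gives u = −10. Substituting into the circle:
v² − 4v − 5 = 0
v = 5 or v = −1, giving (−10, 5) and (−10, −1).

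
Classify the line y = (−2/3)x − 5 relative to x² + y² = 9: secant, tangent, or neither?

neither

Substituting the line into the circle gives 13x² + 60x + 144 = 0.
Δ = 3600 − 7488 = −3888.
No real roots: the line does not meet the circle.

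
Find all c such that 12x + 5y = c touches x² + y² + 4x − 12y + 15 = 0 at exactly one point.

c = −59 or c = 71

Tangency holds when the distance from the centre (−2, 6) to the line equals the radius 5:
|12·(−2) + 5·6 − c| / √169 = 5
|c − (6)| = 5·13, so c = 71 or c = −59.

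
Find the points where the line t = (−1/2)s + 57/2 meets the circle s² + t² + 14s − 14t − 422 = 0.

(−1, 29) and (7, 25)

From the line, t = (57 − s)/2. Substituting:
5s² − 30s − 35 = 0  ⟹  s² − 6s − 7 = 0
s = 7 or s = −1, giving (7, 25) and (−1, 29).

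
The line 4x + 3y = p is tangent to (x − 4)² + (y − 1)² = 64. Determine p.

p = −21 or p = 59

For a tangent, require d(centre, line) = r = 8.
|4·4 + 3·1 − p| / √25 = 8
|p − (19)| = 8·5, so p = 59 or p = −21.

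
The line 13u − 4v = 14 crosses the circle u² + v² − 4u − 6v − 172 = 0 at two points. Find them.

(−2, −10) and (6, 16)

From the line, v = (−14 + 13u)/4. Substituting:
185u² − 740u − 2220 = 0  ⟹  u² − 4u − 12 = 0
u = 6 or u = −2, giving (6, 16) and (−2, −10).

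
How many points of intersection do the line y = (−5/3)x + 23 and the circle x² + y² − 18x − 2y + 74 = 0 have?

d² = (5·9 + 3·1 − (69))²/34 = 441/34; r² = 8.
Since d² > r², the line lies outside the circle.

0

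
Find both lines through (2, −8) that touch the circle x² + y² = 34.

Let a tangent through (2, −8) have slope m. Its distance from (0, 0) must equal √34:
[m·(−2) − (8)]² = 34(m² + 1)
15m² − 16m − 15 = 0, so m = −3/5 or m = 5/3.
Through (2, −8) these give 3x + 5y = −34 and 5x − 3y = 34.

3x + 5y = −34 and 5x − 3y = 34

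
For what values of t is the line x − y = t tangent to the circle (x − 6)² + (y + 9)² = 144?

The line touches the circle iff its distance from (6, −9) is 12:
|1·6 − 1·(−9) − t| / √2 = 12
|t − (15)| = 12√2.

t = 15 ± 12√2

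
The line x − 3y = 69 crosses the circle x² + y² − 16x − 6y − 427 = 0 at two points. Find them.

(12, −19) and (18, −17)

Express y = (−69 + x)/3 and substitute into the circle:
10x² − 300x + 2160 = 0  ⟹  x² − 30x + 216 = 0
x = 18 or x = 12, giving (18, −17) and (12, −19).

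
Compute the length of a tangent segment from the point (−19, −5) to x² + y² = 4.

With centre O = (0, 0), |OP|² = 386 and r² = 4.
Power of the point: PT² = |PO|² − r² = 382, so PT = √382.

√382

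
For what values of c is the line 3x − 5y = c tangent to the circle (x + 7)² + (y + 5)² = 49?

Tangency holds when the distance from the centre (−7, −5) to the line equals the radius 7:
|3·(−7) − 5·(−5) − c| / √34 = 7
|c − (4)| = 7√34.

c = 4 ± 7√34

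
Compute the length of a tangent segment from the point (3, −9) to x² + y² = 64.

√26

With centre O = (0, 0), |OP|² = 90 and r² = 64.
The tangent meets the radius at right angles, so tangent² = |PO|² − r² = 90 − 64 = 26.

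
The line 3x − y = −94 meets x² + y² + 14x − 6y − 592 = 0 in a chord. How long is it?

Express y = 3x + 94 and substitute into the circle:
10x² + 560x + 7680 = 0  ⟹  x² + 56x + 768 = 0
x = −24 or x = −32, giving (−24, 22) and (−32, −2).
|(−24, 22) − (−32, −2)| = √((8)² + (24)²) = 8√10.

8√10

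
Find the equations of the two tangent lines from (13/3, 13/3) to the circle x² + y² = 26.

Write the tangent as mx − y + (13/3 − m·(13/3)) = 0 and set its distance from the centre to √26:
[m·(−13/3) − (−13/3)]² = 26(m² + 1)
5m² + 26m + 5 = 0, so m = −1/5 or m = −5.
With m = −1/5: x + 5y = 26. With m = −5: 5x + y = 26.

x + 5y = 26 and 5x + y = 26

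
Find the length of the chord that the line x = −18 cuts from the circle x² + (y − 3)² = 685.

38

The distance from (0, 3) to the line is 18, and r² = 685.
Chord = 2√(r² − d²) = 2·√(361) = 38.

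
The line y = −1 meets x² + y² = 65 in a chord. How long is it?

The distance from (0, 0) to the line is 1, and r² = 65.
Chord = 2√(r² − d²) = 2·√(64) = 16.

16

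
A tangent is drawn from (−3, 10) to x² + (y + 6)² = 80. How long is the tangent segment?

√185

With centre O = (0, −6), |OP|² = 265 and r² = 80.
By the tangent–radius right angle, tangent length = √(|PO|² − r²) = √185.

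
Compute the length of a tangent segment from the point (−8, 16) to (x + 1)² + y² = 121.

With centre O = (−1, 0), |OP|² = 305 and r² = 121.
Power of the point: PT² = |PO|² − r² = 184, so PT = 2√46.

2√46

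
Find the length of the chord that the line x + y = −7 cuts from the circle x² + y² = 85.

11√2

Substitute y = −x − 7:
2x² + 14x − 36 = 0  ⟹  x² + 7x − 18 = 0
x = 2 or x = −9, giving (2, −9) and (−9, 2).
Chord length = distance between (2, −9) and (−9, 2) = √242 = 11√2.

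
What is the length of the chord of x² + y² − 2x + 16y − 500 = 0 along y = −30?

18

Centre (1, −8), r² = 565. Perpendicular distance d from centre to line = |22| / √1 = 22.
Half the chord is √(r² − d²) = √(81), so the full chord is 18.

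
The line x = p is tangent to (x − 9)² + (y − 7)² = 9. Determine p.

p = 6 or p = 12

For a tangent, require d(centre, line) = r = 3.
|1·9 + 0·7 − p| / √1 = 3
|p − (9)| = 3, so p = 12 or p = 6.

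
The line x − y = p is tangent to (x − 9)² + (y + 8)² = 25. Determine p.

p = 17 ± 5√2

The line touches the circle iff its distance from (9, −8) is 5:
|1·9 − 1·(−8) − p| / √2 = 5
|p − (17)| = 5√2.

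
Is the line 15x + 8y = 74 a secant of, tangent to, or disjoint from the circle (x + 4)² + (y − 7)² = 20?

disjoint

Substituting the line into the circle gives 289x² − 28x + 68 = 0.
Δ = 784 − 78608 = −77824.
No real roots: the line does not meet the circle.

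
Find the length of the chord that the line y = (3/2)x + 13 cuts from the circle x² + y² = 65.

Substitute y = (26 + 3x)/2:
13x² + 156x + 416 = 0  ⟹  x² + 12x + 32 = 0
x = −4 or x = −8, giving (−4, 7) and (−8, 1).
|(−4, 7) − (−8, 1)| = √((4)² + (6)²) = 2√13.

2√13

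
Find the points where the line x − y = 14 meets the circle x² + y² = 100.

Substitute y = x − 14:
2x² − 28x + 96 = 0  ⟹  x² − 14x + 48 = 0
x = 8 or x = 6, giving (8, −6) and (6, −8).

(6, −8) and (8, −6)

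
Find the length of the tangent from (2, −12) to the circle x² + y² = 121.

The centre is (0, 0) and r = 11. The square of the distance from P to the centre is 4 + 144 = 148.
By the tangent–radius right angle, tangent length = √(|PO|² − r²) = √27 = 3√3.

3√3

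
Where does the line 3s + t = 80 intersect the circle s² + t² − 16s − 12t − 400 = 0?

Express t = −3s + 80 and substitute into the circle:
10s² − 460s + 5040 = 0  ⟹  s² − 46s + 504 = 0
s = 28 or s = 18, giving (28, −4) and (18, 26).

(18, 26) and (28, −4)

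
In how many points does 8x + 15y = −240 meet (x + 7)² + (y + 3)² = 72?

Substituting the line into the circle gives 289x² + 6270x + 32850 = 0.
Δ = 39312900 − 37974600 = 1338300.
Two real roots: the line is a secant.

2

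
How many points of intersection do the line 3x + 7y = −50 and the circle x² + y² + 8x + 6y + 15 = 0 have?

2

Centre (−4, −3), r² = 10. Distance² from centre to line = (17)²/58 = 289/58.
Since d² < r², the line cuts the circle twice.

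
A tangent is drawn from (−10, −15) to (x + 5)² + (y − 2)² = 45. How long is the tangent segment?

The centre is (−5, 2) and r = 3√5. The square of the distance from P to the centre is 25 + 289 = 314.
The tangent meets the radius at right angles, so tangent² = |PO|² − r² = 314 − 45 = 269.

√269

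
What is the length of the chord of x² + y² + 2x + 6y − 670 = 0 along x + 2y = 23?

20√5

Substitute y = (23 − x)/2:
5x² − 50x − 1875 = 0  ⟹  x² − 10x − 375 = 0
x = 25 or x = −15, giving (25, −1) and (−15, 19).
|(25, −1) − (−15, 19)| = √((40)² + (−20)²) = 20√5.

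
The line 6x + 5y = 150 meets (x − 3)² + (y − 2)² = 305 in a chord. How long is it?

Centre (3, 2), r² = 305. Perpendicular distance d from centre to line = |−122| / √61 = 122/√61.
Chord = 2√(r² − d²) = 2·√(61) = 2√61.

2√61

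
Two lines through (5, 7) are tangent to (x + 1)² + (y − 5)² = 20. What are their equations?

Write the tangent as mx − y + (7 − m·(5)) = 0 and set its distance from the centre to 2√5:
(−6m − (−2))² = 20(m² + 1)
2m² − 3m − 2 = 0, so m = 2 or m = −1/2.
With m = 2: 2x − y = 3. With m = −1/2: x + 2y = 19.

2x − y = 3 and x + 2y = 19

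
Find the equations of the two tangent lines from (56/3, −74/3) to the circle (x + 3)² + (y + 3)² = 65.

4x + 7y = −98 and 7x + 4y = 32

A line y − (−74/3) = m(x − (56/3)) is tangent when its distance from (−3, −3) is √65:
[m·(−65/3) − (65/3)]² = 65(m² + 1)
28m² + 65m + 28 = 0, so m = −4/7 or m = −7/4.
Through (56/3, −74/3) these give 4x + 7y = −98 and 7x + 4y = 32.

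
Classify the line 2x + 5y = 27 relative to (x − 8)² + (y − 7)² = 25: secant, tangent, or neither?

secant

Substituting the line into the circle gives 29x² − 368x + 1039 = 0.
Discriminant = (−368)² − 4·29·(1039) = 14900 > 0.
Two real roots: the line is a secant.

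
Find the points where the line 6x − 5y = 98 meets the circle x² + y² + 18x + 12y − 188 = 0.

Substitute y = (−98 + 6x)/5:
61x² − 366x − 976 = 0  ⟹  x² − 6x − 16 = 0
x = 8 or x = −2, giving (8, −10) and (−2, −22).

(−2, −22) and (8, −10)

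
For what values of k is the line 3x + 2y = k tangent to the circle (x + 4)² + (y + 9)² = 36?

k = −30 ± 6√13

The line touches the circle iff its distance from (−4, −9) is 6:
|3·(−4) + 2·(−9) − k| / √13 = 6
|k − (−30)| = 6√13.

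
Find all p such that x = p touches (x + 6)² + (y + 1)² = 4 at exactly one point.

The line touches the circle iff its distance from (−6, −1) is 2:
|1·(−6) + 0·(−1) − p| / √1 = 2
|p − (−6)| = 2, so p = −4 or p = −8.

p = −8 or p = −4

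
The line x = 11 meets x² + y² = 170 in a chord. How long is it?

The distance from (0, 0) to the line is 11, and r² = 170.
Half the chord is √(r² − d²) = √(49), so the full chord is 14.

14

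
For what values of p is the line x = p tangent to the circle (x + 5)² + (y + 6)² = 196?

p = −19 or p = 9

Tangency holds when the distance from the centre (−5, −6) to the line equals the radius 14:
|1·(−5) + 0·(−6) − p| / √1 = 14
|p − (−5)| = 14, so p = 9 or p = −19.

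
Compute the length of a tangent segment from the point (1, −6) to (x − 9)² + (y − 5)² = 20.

With centre O = (9, 5), |OP|² = 185 and r² = 20.
Power of the point: PT² = |PO|² − r² = 165, so PT = √165.

√165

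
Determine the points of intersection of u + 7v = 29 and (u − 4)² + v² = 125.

Express v = (29 − u)/7 and substitute into the circle:
50u² − 450u − 4500 = 0  ⟹  u² − 9u − 90 = 0
u = 15 or u = −6, giving (15, 2) and (−6, 5).

(−6, 5) and (15, 2)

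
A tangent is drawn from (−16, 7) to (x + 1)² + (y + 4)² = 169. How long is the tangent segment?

With centre O = (−1, −4), |OP|² = 346 and r² = 169.
By the tangent–radius right angle, tangent length = √(|PO|² − r²) = √177.

√177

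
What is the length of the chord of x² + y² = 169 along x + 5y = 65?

From the line, y = (65 − x)/5. Substituting:
26x² − 130x = 0  ⟹  x² − 5x = 0
x = 5 or x = 0, giving (5, 12) and (0, 13).
|(5, 12) − (0, 13)| = √((5)² + (−1)²) = √26.

√26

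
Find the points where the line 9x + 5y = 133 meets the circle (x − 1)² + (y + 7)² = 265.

From the line, y = (133 − 9x)/5. Substituting:
106x² − 3074x + 21624 = 0  ⟹  x² − 29x + 204 = 0
x = 17 or x = 12, giving (17, −4) and (12, 5).

(12, 5) and (17, −4)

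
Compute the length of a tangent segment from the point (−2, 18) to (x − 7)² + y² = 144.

The centre is (7, 0) and r = 12. The square of the distance from P to the centre is 81 + 324 = 405.
By the tangent–radius right angle, tangent length = √(|PO|² − r²) = √261 = 3√29.

3√29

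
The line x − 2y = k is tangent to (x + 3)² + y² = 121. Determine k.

k = −3 ± 11√5

Tangency holds when the distance from the centre (−3, 0) to the line equals the radius 11:
|1·(−3) − 2·0 − k| / √5 = 11
|k − (−3)| = 11√5.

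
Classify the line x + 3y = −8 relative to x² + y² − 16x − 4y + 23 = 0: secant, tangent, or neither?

Centre (8, 2), r² = 45. Distance² from centre to line = (22)²/10 = 242/5.
Since d² > r², the line lies outside the circle.

neither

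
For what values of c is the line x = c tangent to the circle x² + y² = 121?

For a tangent, require d(centre, line) = r = 11.
|1·0 + 0·0 − c| / √1 = 11
|c| = 11, so c = 11 or c = −11.

c = −11 or c = 11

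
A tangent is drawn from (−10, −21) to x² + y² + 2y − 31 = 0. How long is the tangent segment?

Centre (0, −1), r² = 32. |PO|² = (−10)² + (−20)² = 500.
Power of the point: PT² = |PO|² − r² = 468, so PT = 6√13.

6√13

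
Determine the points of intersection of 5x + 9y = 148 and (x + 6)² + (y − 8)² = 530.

Substitute y = (148 − 5x)/9:
106x² + 212x − 34238 = 0  ⟹  x² + 2x − 323 = 0
x = 17 or x = −19, giving (17, 7) and (−19, 27).

(−19, 27) and (17, 7)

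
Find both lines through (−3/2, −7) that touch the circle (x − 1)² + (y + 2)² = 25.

4x + 3y = −27 and y = −7

Let a tangent through (−3/2, −7) have slope m. Its distance from (1, −2) must equal 5:
[m·(5/2) − (5)]² = 25(m² + 1)
3m² + 4m = 0, so m = −4/3 or m = 0.
With m = −4/3: 4x + 3y = −27. With m = 0: y = −7.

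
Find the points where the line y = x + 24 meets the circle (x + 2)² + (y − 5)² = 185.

Substitute y = x + 24:
2x² + 42x + 180 = 0  ⟹  x² + 21x + 90 = 0
x = −6 or x = −15, giving (−6, 18) and (−15, 9).

(−15, 9) and (−6, 18)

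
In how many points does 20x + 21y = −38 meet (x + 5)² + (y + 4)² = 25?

Centre (−5, −4), r² = 25. Distance² from centre to line = (−146)²/841 = 21316/841.
Since d² > r², the line lies outside the circle.

0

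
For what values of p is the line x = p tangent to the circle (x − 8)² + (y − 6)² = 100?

p = −2 or p = 18

Tangency holds when the distance from the centre (8, 6) to the line equals the radius 10:
|1·8 + 0·6 − p| / √1 = 10
|p − (8)| = 10, so p = 18 or p = −2.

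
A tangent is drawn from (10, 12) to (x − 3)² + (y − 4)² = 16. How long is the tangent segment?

√97

Centre (3, 4), r² = 16. |PO|² = (7)² + (8)² = 113.
The tangent meets the radius at right angles, so tangent² = |PO|² − r² = 113 − 16 = 97.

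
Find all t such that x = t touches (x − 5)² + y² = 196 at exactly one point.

t = −9 or t = 19

The line touches the circle iff its distance from (5, 0) is 14:
|1·5 + 0·0 − t| / √1 = 14
|t − (5)| = 14, so t = 19 or t = −9.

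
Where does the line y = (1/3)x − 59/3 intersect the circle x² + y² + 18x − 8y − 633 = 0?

(−10, −23) and (8, −17)

From the line, y = (−59 + x)/3. Substituting:
10x² + 20x − 800 = 0  ⟹  x² + 2x − 80 = 0
x = 8 or x = −10, giving (8, −17) and (−10, −23).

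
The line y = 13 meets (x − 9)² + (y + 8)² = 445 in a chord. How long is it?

4

From the line, y = 13. Substituting:
x² − 18x + 77 = 0
x = 11 or x = 7, giving (11, 13) and (7, 13).
|(11, 13) − (7, 13)| = √((4)² + (0)²) = 4.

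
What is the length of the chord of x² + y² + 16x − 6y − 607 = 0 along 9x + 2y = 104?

Substitute y = (104 − 9x)/2:
85x² − 1700x + 7140 = 0  ⟹  x² − 20x + 84 = 0
x = 14 or x = 6, giving (14, −11) and (6, 25).
|(14, −11) − (6, 25)| = √((8)² + (−36)²) = 4√85.

4√85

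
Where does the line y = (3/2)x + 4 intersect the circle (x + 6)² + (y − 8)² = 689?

Express y = (8 + 3x)/2 and substitute into the circle:
13x² − 2548 = 0  ⟹  x² − 196 = 0
x = 14 or x = −14, giving (14, 25) and (−14, −17).

(−14, −17) and (14, 25)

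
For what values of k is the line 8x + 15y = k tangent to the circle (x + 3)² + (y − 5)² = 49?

k = −68 or k = 170

Tangency holds when the distance from the centre (−3, 5) to the line equals the radius 7:
|8·(−3) + 15·5 − k| / √289 = 7
|k − (51)| = 7·17, so k = 170 or k = −68.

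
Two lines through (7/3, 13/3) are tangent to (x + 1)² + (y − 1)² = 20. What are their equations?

x + 2y = 11 and 2x + y = 9

Write the tangent as mx − y + (13/3 − m·(7/3)) = 0 and set its distance from the centre to 2√5:
(−10/3m − (−10/3))² = 20(m² + 1)
2m² + 5m + 2 = 0, so m = −1/2 or m = −2.
With m = −1/2: x + 2y = 11. With m = −2: 2x + y = 9.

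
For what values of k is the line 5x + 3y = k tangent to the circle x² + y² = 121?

The line touches the circle iff its distance from (0, 0) is 11:
|5·0 + 3·0 − k| / √34 = 11
|k| = 11√34.

k = ±11√34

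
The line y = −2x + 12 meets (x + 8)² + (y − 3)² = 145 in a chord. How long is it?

4√5

The distance from (−8, 3) to the line is 25/√5, and r² = 145.
Chord = 2√(r² − d²) = 2·√(20) = 4√5.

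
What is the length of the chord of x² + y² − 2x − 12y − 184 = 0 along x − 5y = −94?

From the line, y = (94 + x)/5. Substituting:
26x² + 78x − 1404 = 0  ⟹  x² + 3x − 54 = 0
x = 6 or x = −9, giving (6, 20) and (−9, 17).
Chord length = distance between (6, 20) and (−9, 17) = √234 = 3√26.

3√26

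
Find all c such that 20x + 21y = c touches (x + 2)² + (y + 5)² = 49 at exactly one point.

The line touches the circle iff its distance from (−2, −5) is 7:
|20·(−2) + 21·(−5) − c| / √841 = 7
|c − (−145)| = 7·29, so c = 58 or c = −348.

c = −348 or c = 58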